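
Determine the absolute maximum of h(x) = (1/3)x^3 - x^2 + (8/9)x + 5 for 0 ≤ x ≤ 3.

23/3

Differentiating, h'(x) = x^2 - 2x + 8/9; which vanishes at x = 2/3 and x = 4/3.
Evaluating at the critical points and endpoints: h(0) = 5, h(2/3) = 425/81, h(4/3) = 421/81, h(3) = 23/3.
The maximum over the interval is 23/3, attained at x = 3.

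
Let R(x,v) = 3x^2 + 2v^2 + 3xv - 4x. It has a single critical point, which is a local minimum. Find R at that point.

∂R/∂x = 6x + 3v - 4 = 0 and ∂R/∂v = 3x + 4v = 0, so (x, v) = (16/15, -4/5).
The Hessian has R_{xx} = 6, R_{vv} = 4, R_{xv} = 3, giving D = 15 > 0 with R_{xx} > 0, so the point is a local minimum.
R(16/15, -4/5) = -32/15.

-32/15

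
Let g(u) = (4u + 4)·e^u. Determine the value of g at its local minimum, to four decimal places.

-0.5413

Differentiating with the product rule gives g'(u) = (4u + 8)·e^u. Since e^u > 0, the only critical point is u = -2.
g''(-2) has the same sign as 4 > 0, so this is a local minimum.
g(-2) = (-4)·e^(-2) ≈ -0.5413.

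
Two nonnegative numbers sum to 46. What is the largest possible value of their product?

With x + y = 46, the product is P(x) = x(46 − x).
P'(x) = 46 − 2x = 0 gives x = 23; P'' = −2 < 0, so this is the maximum.
P = 23·23 = 529.

529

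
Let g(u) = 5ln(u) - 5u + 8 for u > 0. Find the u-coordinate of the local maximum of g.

1

g'(u) = 5/u − 5 = 0 gives u = 1.
g''(u) = -5/u², which is negative for u > 0, so this is a local maximum.
g(1) = 5·ln(1) - 5 + 8 ≈ 3.0000.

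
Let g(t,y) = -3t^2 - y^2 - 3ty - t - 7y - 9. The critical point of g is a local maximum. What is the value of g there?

∂g/∂t = -6t - 3y - 1 = 0 and ∂g/∂y = -3t - 2y - 7 = 0, so (t, y) = (19/3, -13).
The Hessian has g_{tt} = -6, g_{yy} = -2, g_{ty} = -3, giving D = 3 > 0 with g_{tt} < 0, so the point is a local maximum.
g(19/3, -13) = 100/3.

100/3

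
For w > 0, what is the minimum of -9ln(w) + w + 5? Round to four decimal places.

-5.7750

g'(w) = -9/w + 1 = 0 gives w = 9.
g''(w) = 9/w², which is positive for w > 0, so this is a local minimum.
g(9) = -9·ln(9) + 9 + 5 ≈ -5.7750.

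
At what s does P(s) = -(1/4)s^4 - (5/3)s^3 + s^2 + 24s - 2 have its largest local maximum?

2

P'(s) = -s^3 - 5s^2 + 2s + 24. Setting P'(s) = 0 gives s ∈ {-4, -3, 2}.
Second-derivative test with P''(s) = -3s^2 - 10s + 2: P''(-4) = -6 < 0 ⇒ local maximum; P''(-3) = 5 > 0 ⇒ local minimum; P''(2) = -30 < 0 ⇒ local maximum.
Thus P has its largest local maximum at s = 2, with value 98/3.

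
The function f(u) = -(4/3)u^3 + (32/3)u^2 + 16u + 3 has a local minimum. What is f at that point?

f'(u) = -4u^2 + (64/3)u + 16. Setting f'(u) = 0 gives u ∈ {-2/3, 6}.
Second-derivative test with f''(u) = -8u + 64/3: f''(-2/3) = 80/3 > 0 ⇒ local minimum; f''(6) = -80/3 < 0 ⇒ local maximum.
So the local minimum value is f(-2/3) = -205/81.

-205/81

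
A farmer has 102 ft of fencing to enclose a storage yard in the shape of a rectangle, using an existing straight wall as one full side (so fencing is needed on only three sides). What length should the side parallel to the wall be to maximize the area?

51

Let the sides perpendicular to the wall have length x and the parallel side y, so 2x + y = 102 and the area is A = xy = x(102 − 2x).
A'(x) = 102 − 4x = 0 gives x = 51/2, and A''(x) = −4 < 0 confirms a maximum.
Then y = 102 − 2·51/2 = 51 and A = 2601/2.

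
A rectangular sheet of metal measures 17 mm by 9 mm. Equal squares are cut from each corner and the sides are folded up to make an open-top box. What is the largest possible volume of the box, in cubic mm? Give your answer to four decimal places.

With cut size x, the volume is V(x) = x(17 − 2x)(9 − 2x) for 0 < x < 4.5.
V'(x) = 12x^2 − 104x + 153. Setting V'(x) = 0 gives x ≈ 1.8782 (the root in (0, 4.5)).
V''(x) = 24x − 104 is negative there, so this is the maximum; V ≈ 130.4300.

130.4300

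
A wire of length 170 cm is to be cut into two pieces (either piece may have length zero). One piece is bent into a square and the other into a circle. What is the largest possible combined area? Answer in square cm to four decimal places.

2299.7889

Let x be the length used for the square. Square side x/4; circle radius (170−x)/(2π).
A(x) = (x/4)² + π·((170−x)/(2π))² = x²/16 + (170−x)²/(4π) for 0 ≤ x ≤ 170. A'(x) = x/8 − (170−x)/(2π) = 0 gives x = 4·170/(π+4) ≈ 95.2169.
A'' > 0, so the interior critical point is a minimum; the maximum is at an endpoint. A(0) = 2299.7889 and A(170) = 1806.2500, so the largest area is 2299.7889.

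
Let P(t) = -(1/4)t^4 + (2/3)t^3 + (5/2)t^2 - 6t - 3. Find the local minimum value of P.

-73/12

P'(t) = -t^3 + 2t^2 + 5t - 6. Setting P'(t) = 0 gives t ∈ {-2, 1, 3}.
Second-derivative test with P''(t) = -3t^2 + 4t + 5: P''(-2) = -15 < 0 ⇒ local maximum; P''(1) = 6 > 0 ⇒ local minimum; P''(3) = -10 < 0 ⇒ local maximum.
So the local minimum value is P(1) = -73/12.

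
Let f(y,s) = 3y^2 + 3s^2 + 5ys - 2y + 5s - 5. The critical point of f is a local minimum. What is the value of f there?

-192/11

∂f/∂y = 6y + 5s - 2 = 0 and ∂f/∂s = 5y + 6s + 5 = 0, so (y, s) = (37/11, -40/11).
The Hessian has f_{yy} = 6, f_{ss} = 6, f_{ys} = 5, giving D = 11 > 0 with f_{yy} > 0, so the point is a local minimum.
f(37/11, -40/11) = -192/11.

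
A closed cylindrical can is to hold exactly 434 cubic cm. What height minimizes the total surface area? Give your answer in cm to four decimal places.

With radius r and height h, πr²h = 434 so h = 434/(πr²), and S(r) = 2πr² + 2πrh = 2πr² + 2·434/r.
S'(r) = 4πr − 2·434/r² = 0 ⇒ r³ = 434/(2π), so r ≈ 4.1030 and h = 2r ≈ 8.2060.
S''(r) = 4π + 4·434/r³ > 0, so this is the minimum; S ≈ 317.3275.

8.2060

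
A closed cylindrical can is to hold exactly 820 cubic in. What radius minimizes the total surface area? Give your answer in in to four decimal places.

5.0724

With radius r and height h, πr²h = 820 so h = 820/(πr²), and S(r) = 2πr² + 2πrh = 2πr² + 2·820/r.
S'(r) = 4πr − 2·820/r² = 0 ⇒ r³ = 820/(2π), so r ≈ 5.0724 and h = 2r ≈ 10.1447.
S''(r) = 4π + 4·820/r³ > 0, so this is the minimum; S ≈ 484.9799.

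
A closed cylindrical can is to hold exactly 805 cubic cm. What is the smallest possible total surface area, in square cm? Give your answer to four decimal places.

With radius r and height h, πr²h = 805 so h = 805/(πr²), and S(r) = 2πr² + 2πrh = 2πr² + 2·805/r.
S'(r) = 4πr − 2·805/r² = 0 ⇒ r³ = 805/(2π), so r ≈ 5.0413 and h = 2r ≈ 10.0825.
S''(r) = 4π + 4·805/r³ > 0, so this is the minimum; S ≈ 479.0474.

479.0474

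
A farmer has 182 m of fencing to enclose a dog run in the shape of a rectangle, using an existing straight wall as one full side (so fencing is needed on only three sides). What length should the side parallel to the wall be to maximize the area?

91

Let the sides perpendicular to the wall have length x and the parallel side y, so 2x + y = 182 and the area is A = xy = x(182 − 2x).
A'(x) = 182 − 4x = 0 gives x = 91/2, and A''(x) = −4 < 0 confirms a maximum.
Then y = 182 − 2·91/2 = 91 and A = 8281/2.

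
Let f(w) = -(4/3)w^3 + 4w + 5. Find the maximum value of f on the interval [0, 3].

Differentiating, f'(w) = -4w^2 + 4; whose only zero in [0, 3] is w = 1.
Evaluating at the critical points and endpoints: f(0) = 5, f(1) = 23/3, f(3) = -19.
The maximum over the interval is 23/3, attained at w = 1.

23/3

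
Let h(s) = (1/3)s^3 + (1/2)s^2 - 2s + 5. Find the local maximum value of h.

h'(s) = s^2 + s - 2 = 0 at s = -2, 1.
Second-derivative test with h''(s) = 2s + 1: h''(-2) = -3 < 0 ⇒ local maximum; h''(1) = 3 > 0 ⇒ local minimum.
So the local maximum value is h(-2) = 25/3.

25/3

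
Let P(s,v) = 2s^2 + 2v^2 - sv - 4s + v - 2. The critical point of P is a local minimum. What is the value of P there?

-4

∂P/∂s = 4s - v - 4 = 0 and ∂P/∂v = -s + 4v + 1 = 0, so (s, v) = (1, 0).
The Hessian has P_{ss} = 4, P_{vv} = 4, P_{sv} = -1, giving D = 15 > 0 with P_{ss} > 0, so the point is a local minimum.
P(1, 0) = -4.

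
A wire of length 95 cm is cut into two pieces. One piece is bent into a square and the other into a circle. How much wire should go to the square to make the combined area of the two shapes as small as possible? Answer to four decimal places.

Let x be the length used for the square. Square side x/4; circle radius (95−x)/(2π).
A(x) = (x/4)² + π·((95−x)/(2π))² = x²/16 + (95−x)²/(4π) for 0 ≤ x ≤ 95. A'(x) = x/8 − (95−x)/(2π) = 0 gives x = 4·95/(π+4) ≈ 53.2094.
A'' = 1/8 + 1/(2π) > 0, so this gives the minimum combined area; x ≈ 53.2094 cm to the square.

53.2094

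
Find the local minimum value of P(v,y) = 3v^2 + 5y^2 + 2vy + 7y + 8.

∂P/∂v = 6v + 2y = 0 and ∂P/∂y = 2v + 10y + 7 = 0, so (v, y) = (1/4, -3/4).
The Hessian has P_{vv} = 6, P_{yy} = 10, P_{vy} = 2, giving D = 56 > 0 with P_{vv} > 0, so the point is a local minimum.
P(1/4, -3/4) = 43/8.

43/8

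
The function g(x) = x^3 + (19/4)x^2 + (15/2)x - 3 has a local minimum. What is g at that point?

g'(x) = 3x^2 + (19/2)x + 15/2. Setting g'(x) = 0 gives x ∈ {-5/3, -3/2}.
g''(x) = 6x + 19/2. g''(-5/3) = -1/2 < 0 ⇒ local maximum; g''(-3/2) = 1/2 > 0 ⇒ local minimum.
The local minimum is g(-3/2) = -111/16.

-111/16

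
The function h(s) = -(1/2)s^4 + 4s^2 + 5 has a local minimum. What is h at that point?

Critical points: h'(s) = -2s^3 + 8s vanishes at s = -2, 0, 2.
Second-derivative test with h''(s) = -6s^2 + 8: h''(-2) = -16 < 0 ⇒ local maximum; h''(0) = 8 > 0 ⇒ local minimum; h''(2) = -16 < 0 ⇒ local maximum.
Thus h has its local minimum at s = 0, with value 5.

5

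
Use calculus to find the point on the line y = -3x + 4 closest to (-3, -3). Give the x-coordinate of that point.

Minimize D(x)^2 = (x + 3)^2 + (-3x + 7)^2.
d/dx[D^2] = 2(x + 3) + 2·(-3)·(-3x + 7) = 0 ⇒ x = 9/5.
Then y = -7/5 and the distance is √(128/5) ≈ 5.0596.

9/5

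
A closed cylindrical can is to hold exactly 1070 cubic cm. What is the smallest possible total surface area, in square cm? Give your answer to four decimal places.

With radius r and height h, πr²h = 1070 so h = 1070/(πr²), and S(r) = 2πr² + 2πrh = 2πr² + 2·1070/r.
S'(r) = 4πr − 2·1070/r² = 0 ⇒ r³ = 1070/(2π), so r ≈ 5.5429 and h = 2r ≈ 11.0857.
S''(r) = 4π + 4·1070/r³ > 0, so this is the minimum; S ≈ 579.1224.

579.1224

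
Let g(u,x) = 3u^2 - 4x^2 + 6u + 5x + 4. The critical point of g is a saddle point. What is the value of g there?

∂g/∂u = 6u + 6 = 0 and ∂g/∂x = -8x + 5 = 0, so (u, x) = (-1, 5/8).
The Hessian has g_{uu} = 6, g_{xx} = -8, g_{ux} = 0, giving D = -48 < 0, so the point is a saddle point.
g(-1, 5/8) = 41/16.

41/16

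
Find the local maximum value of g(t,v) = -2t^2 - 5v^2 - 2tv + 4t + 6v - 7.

-37/9

∂g/∂t = -4t - 2v + 4 = 0 and ∂g/∂v = -2t - 10v + 6 = 0, so (t, v) = (7/9, 4/9).
The Hessian has g_{tt} = -4, g_{vv} = -10, g_{tv} = -2, giving D = 36 > 0 with g_{tt} < 0, so the point is a local maximum.
g(7/9, 4/9) = -37/9.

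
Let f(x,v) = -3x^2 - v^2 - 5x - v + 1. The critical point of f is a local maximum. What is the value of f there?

∂f/∂x = -6x - 5 = 0 and ∂f/∂v = -2v - 1 = 0, so (x, v) = (-5/6, -1/2).
The Hessian has f_{xx} = -6, f_{vv} = -2, f_{xv} = 0, giving D = 12 > 0 with f_{xx} < 0, so the point is a local maximum.
f(-5/6, -1/2) = 10/3.

10/3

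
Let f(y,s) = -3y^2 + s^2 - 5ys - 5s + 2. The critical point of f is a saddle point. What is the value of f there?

-1/37

∂f/∂y = -6y - 5s = 0 and ∂f/∂s = -5y + 2s - 5 = 0, so (y, s) = (-25/37, 30/37).
The Hessian has f_{yy} = -6, f_{ss} = 2, f_{ys} = -5, giving D = -37 < 0, so the point is a saddle point.
f(-25/37, 30/37) = -1/37.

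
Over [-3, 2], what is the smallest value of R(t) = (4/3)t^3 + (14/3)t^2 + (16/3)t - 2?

-12

R'(t) = 4t^2 + (28/3)t + 16/3, which vanishes at t = -4/3 and t = -1.
Evaluating at the critical points and endpoints: R(-3) = -12; R(-4/3) = -322/81; R(-1) = -4; R(2) = 38.
Hence the absolute minimum is -12 at t = -3.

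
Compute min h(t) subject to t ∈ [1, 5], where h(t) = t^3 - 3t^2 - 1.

-5

h'(t) = 3t^2 - 6t, whose only zero in [1, 5] is t = 2.
Compare values at every candidate in [1, 5]: h(1) = -3, h(2) = -5, h(5) = 49.
So the minimum is h(2) = -5.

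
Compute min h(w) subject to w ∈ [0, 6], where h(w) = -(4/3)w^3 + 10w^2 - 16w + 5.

h'(w) = -4w^2 + 20w - 16, which vanishes at w = 1 and w = 4.
Evaluating at the critical points and endpoints: h(0) = 5,  h(1) = -7/3,  h(4) = 47/3,  h(6) = -19.
So the minimum is h(6) = -19.

-19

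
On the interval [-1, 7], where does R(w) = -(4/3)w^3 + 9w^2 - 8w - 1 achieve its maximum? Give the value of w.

4

The derivative is -4w^2 + 18w - 8, which vanishes at w = 1/2 and w = 4.
Compare values at every candidate in [-1, 7]: R(-1) = 52/3; R(1/2) = -35/12; R(4) = 77/3; R(7) = -220/3.
Hence the absolute maximum is 77/3 at w = 4.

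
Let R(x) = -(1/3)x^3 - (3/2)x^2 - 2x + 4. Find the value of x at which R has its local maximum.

-1

Critical points: R'(x) = -x^2 - 3x - 2 vanishes at x = -2, -1.
Second-derivative test with R''(x) = -2x - 3: R''(-2) = 1 > 0 ⇒ local minimum; R''(-1) = -1 < 0 ⇒ local maximum.
Thus R has its local maximum at x = -1, with value 29/6.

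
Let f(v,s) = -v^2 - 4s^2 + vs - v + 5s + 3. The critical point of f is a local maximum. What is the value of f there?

23/5

∂f/∂v = -2v + s - 1 = 0 and ∂f/∂s = v - 8s + 5 = 0, so (v, s) = (-1/5, 3/5).
The Hessian has f_{vv} = -2, f_{ss} = -8, f_{vs} = 1, giving D = 15 > 0 with f_{vv} < 0, so the point is a local maximum.
f(-1/5, 3/5) = 23/5.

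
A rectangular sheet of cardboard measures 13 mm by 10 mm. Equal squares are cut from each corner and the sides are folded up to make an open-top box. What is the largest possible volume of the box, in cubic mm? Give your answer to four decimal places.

108.3995

With cut size x, the volume is V(x) = x(13 − 2x)(10 − 2x) for 0 < x < 5.
V'(x) = 12x^2 − 92x + 130. Setting V'(x) = 0 gives x ≈ 1.8684 (the root in (0, 5)).
V''(x) = 24x − 92 is negative there, so this is the maximum; V ≈ 108.3995.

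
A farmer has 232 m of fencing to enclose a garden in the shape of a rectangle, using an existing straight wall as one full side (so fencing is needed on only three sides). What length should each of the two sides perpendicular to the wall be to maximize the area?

Let the sides perpendicular to the wall have length x and the parallel side y, so 2x + y = 232 and the area is A = xy = x(232 − 2x).
A'(x) = 232 − 4x = 0 gives x = 58, and A''(x) = −4 < 0 confirms a maximum.
Then y = 232 − 2·58 = 116 and A = 6728.

58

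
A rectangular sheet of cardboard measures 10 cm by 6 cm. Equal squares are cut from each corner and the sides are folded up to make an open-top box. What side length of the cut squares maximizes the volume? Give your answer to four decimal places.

With cut size x, the volume is V(x) = x(10 − 2x)(6 − 2x) for 0 < x < 3.
V'(x) = 12x^2 − 64x + 60. Setting V'(x) = 0 gives x ≈ 1.2137 (the root in (0, 3)).
V''(x) = 24x − 64 is negative there, so this is the maximum; V ≈ 32.8353.

1.2137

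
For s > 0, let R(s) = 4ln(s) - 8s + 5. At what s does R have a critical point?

1/2

R'(s) = 4/s − 8 = 0 gives s = 1/2.
R''(s) = -4/s², which is negative for s > 0, so this is a local maximum.
R(1/2) = 4·ln(1/2) - 4 + 5 ≈ -1.7726.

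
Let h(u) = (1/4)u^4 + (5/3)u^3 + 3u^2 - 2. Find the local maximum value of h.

2/3

h'(u) = u^3 + 5u^2 + 6u = 0 at u = -3, -2, 0.
Second-derivative test with h''(u) = 3u^2 + 10u + 6: h''(-3) = 3 > 0 ⇒ local minimum; h''(-2) = -2 < 0 ⇒ local maximum; h''(0) = 6 > 0 ⇒ local minimum.
Thus h has its local maximum at u = -2, with value 2/3.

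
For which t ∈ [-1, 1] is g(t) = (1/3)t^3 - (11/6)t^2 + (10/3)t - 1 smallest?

-1

g'(t) = t^2 - (11/3)t + 10/3, which has no zeros in [-1, 1].
Evaluating at the critical points and endpoints: g(-1) = -13/2,  g(1) = 5/6.
So the minimum is g(-1) = -13/2.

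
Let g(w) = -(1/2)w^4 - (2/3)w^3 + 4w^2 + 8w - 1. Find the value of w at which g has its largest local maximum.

g'(w) = -2w^3 - 2w^2 + 8w + 8 = 0 at w = -2, -1, 2.
Second-derivative test with g''(w) = -6w^2 - 4w + 8: g''(-2) = -8 < 0 ⇒ local maximum; g''(-1) = 6 > 0 ⇒ local minimum; g''(2) = -24 < 0 ⇒ local maximum.
Thus g has its largest local maximum at w = 2, with value 53/3.

2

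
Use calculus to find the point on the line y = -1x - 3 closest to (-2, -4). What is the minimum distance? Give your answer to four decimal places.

Minimize D(x)^2 = (x + 2)^2 + (-x + 1)^2.
d/dx[D^2] = 2(x + 2) + 2·(-1)·(-x + 1) = 0 ⇒ x = -1/2.
Then y = -5/2 and the distance is √(9/2) ≈ 2.1213.

2.1213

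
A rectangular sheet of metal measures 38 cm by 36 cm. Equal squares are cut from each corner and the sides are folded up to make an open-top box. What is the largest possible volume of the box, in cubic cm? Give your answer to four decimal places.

With cut size x, the volume is V(x) = x(38 − 2x)(36 − 2x) for 0 < x < 18.
V'(x) = 12x^2 − 296x + 1368. Setting V'(x) = 0 gives x ≈ 6.1599 (the root in (0, 18)).
V''(x) = 24x − 296 is negative there, so this is the maximum; V ≈ 3745.9108.

3745.9108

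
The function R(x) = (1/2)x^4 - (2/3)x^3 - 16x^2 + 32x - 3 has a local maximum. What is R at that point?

77/6

Critical points: R'(x) = 2x^3 - 2x^2 - 32x + 32 vanishes at x = -4, 1, 4.
R''(x) = 6x^2 - 4x - 32. R''(-4) = 80 > 0 ⇒ local minimum; R''(1) = -30 < 0 ⇒ local maximum; R''(4) = 48 > 0 ⇒ local minimum.
Thus R has its local maximum at x = 1, with value 77/6.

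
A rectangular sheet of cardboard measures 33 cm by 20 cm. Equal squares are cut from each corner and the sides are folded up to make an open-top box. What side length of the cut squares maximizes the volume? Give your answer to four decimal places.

4.0346

With cut size x, the volume is V(x) = x(33 − 2x)(20 − 2x) for 0 < x < 10.
V'(x) = 12x^2 − 212x + 660. Setting V'(x) = 0 gives x ≈ 4.0346 (the root in (0, 10)).
V''(x) = 24x − 212 is negative there, so this is the maximum; V ≈ 1200.0691.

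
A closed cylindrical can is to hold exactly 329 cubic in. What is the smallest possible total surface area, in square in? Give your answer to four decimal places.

With radius r and height h, πr²h = 329 so h = 329/(πr²), and S(r) = 2πr² + 2πrh = 2πr² + 2·329/r.
S'(r) = 4πr − 2·329/r² = 0 ⇒ r³ = 329/(2π), so r ≈ 3.7412 and h = 2r ≈ 7.4823.
S''(r) = 4π + 4·329/r³ > 0, so this is the minimum; S ≈ 263.8225.

263.8225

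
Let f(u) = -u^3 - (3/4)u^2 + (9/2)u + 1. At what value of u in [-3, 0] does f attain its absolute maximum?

The derivative is -3u^2 - (3/2)u + 9/2, whose only zero in [-3, 0] is u = -3/2.
Evaluating at the critical points and endpoints: f(-3) = 31/4, f(-3/2) = -65/16, f(0) = 1.
The maximum over the interval is 31/4, attained at u = -3.

-3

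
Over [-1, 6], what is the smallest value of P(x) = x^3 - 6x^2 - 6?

-38

P'(x) = 3x^2 - 12x, which vanishes at x = 0 and x = 4.
Evaluating at the critical points and endpoints: P(-1) = -13,  P(0) = -6,  P(4) = -38,  P(6) = -6.
So the minimum is P(4) = -38.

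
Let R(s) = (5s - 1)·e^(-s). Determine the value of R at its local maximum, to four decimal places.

R'(s) = 5·e^(-s) + (5s - 1)·(-1)·e^(-s) = (-5s + 6)·e^(-s). Since e^(-s) > 0, the only critical point is s = 6/5.
R''(6/5) has the same sign as -5 < 0, so this is a local maximum.
R(6/5) = (5)·e^(-6/5) ≈ 1.5060.

1.5060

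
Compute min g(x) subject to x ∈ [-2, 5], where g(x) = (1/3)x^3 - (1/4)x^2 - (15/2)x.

g'(x) = x^2 - (1/2)x - 15/2, whose only zero in [-2, 5] is x = 3.
Compare values at every candidate in [-2, 5]: g(-2) = 34/3, g(3) = -63/4, g(5) = -25/12.
The minimum over the interval is -63/4, attained at x = 3.

-63/4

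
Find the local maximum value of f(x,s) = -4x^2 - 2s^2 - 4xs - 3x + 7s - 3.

∂f/∂x = -8x - 4s - 3 = 0 and ∂f/∂s = -4x - 4s + 7 = 0, so (x, s) = (-5/2, 17/4).
The Hessian has f_{xx} = -8, f_{ss} = -4, f_{xs} = -4, giving D = 16 > 0 with f_{xx} < 0, so the point is a local maximum.
f(-5/2, 17/4) = 125/8.

125/8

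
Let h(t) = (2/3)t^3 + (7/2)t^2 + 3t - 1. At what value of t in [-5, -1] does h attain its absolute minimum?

Differentiating, h'(t) = 2t^2 + 7t + 3; whose only zero in [-5, -1] is t = -3.
Compare values at every candidate in [-5, -1]: h(-5) = -71/6; h(-3) = 7/2; h(-1) = -7/6.
The minimum over the interval is -71/6, attained at t = -5.

-5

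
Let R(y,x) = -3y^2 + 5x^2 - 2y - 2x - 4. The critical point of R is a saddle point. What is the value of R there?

-58/15

∂R/∂y = -6y - 2 = 0 and ∂R/∂x = 10x - 2 = 0, so (y, x) = (-1/3, 1/5).
The Hessian has R_{yy} = -6, R_{xx} = 10, R_{yx} = 0, giving D = -60 < 0, so the point is a saddle point.
R(-1/3, 1/5) = -58/15.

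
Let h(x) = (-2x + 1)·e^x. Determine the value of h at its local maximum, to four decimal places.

Differentiating with the product rule gives h'(x) = (-2x - 1)·e^x. Since e^x > 0, the only critical point is x = -1/2.
h''(-1/2) has the same sign as -2 < 0, so this is a local maximum.
h(-1/2) = (2)·e^(-1/2) ≈ 1.2131.

1.2131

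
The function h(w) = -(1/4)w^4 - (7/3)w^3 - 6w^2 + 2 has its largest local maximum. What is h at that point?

h'(w) = -w^3 - 7w^2 - 12w = 0 at w = -4, -3, 0.
Second-derivative test with h''(w) = -3w^2 - 14w - 12: h''(-4) = -4 < 0 ⇒ local maximum; h''(-3) = 3 > 0 ⇒ local minimum; h''(0) = -12 < 0 ⇒ local maximum.
The largest local maximum is h(0) = 2.

2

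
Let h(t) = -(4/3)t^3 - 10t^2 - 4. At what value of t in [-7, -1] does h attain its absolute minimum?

-5

The derivative is -4t^2 - 20t, whose only zero in [-7, -1] is t = -5.
Candidates: h(-7) = -110/3, h(-5) = -262/3, h(-1) = -38/3.
Hence the absolute minimum is -262/3 at t = -5.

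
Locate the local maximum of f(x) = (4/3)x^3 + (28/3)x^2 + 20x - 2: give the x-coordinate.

f'(x) = 4x^2 + (56/3)x + 20. Setting f'(x) = 0 gives x ∈ {-3, -5/3}.
Since f''(x) = 8x + 56/3, we get f''(-3) = -16/3 < 0 ⇒ local maximum; f''(-5/3) = 16/3 > 0 ⇒ local minimum.
The local maximum is f(-3) = -14.

-3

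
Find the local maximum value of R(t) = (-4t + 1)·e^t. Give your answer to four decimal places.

1.8895

Differentiating with the product rule gives R'(t) = (-4t - 3)·e^t. Since e^t > 0, the only critical point is t = -3/4.
R''(-3/4) has the same sign as -4 < 0, so this is a local maximum.
R(-3/4) = (4)·e^(-3/4) ≈ 1.8895.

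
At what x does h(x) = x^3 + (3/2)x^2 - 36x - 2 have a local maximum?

h'(x) = 3x^2 + 3x - 36 = 0 at x = -4, 3.
Second-derivative test with h''(x) = 6x + 3: h''(-4) = -21 < 0 ⇒ local maximum; h''(3) = 21 > 0 ⇒ local minimum.
Thus h has its local maximum at x = -4, with value 102.

-4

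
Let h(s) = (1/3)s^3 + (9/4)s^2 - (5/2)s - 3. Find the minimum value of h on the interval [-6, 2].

-175/48

The derivative is s^2 + (9/2)s - 5/2, which vanishes at s = -5 and s = 1/2.
Candidates: h(-6) = 21,  h(-5) = 289/12,  h(1/2) = -175/48,  h(2) = 11/3.
So the minimum is h(1/2) = -175/48.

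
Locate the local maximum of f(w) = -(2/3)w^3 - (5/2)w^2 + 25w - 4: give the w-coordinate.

5/2

Critical points: f'(w) = -2w^2 - 5w + 25 vanishes at w = -5, 5/2.
Second-derivative test with f''(w) = -4w - 5: f''(-5) = 15 > 0 ⇒ local minimum; f''(5/2) = -15 < 0 ⇒ local maximum.
The local maximum is f(5/2) = 779/24.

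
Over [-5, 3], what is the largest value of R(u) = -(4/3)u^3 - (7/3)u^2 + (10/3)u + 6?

The derivative is -4u^2 - (14/3)u + 10/3, which vanishes at u = -5/3 and u = 1/2.
Candidates: R(-5) = 293/3; R(-5/3) = 11/81; R(1/2) = 83/12; R(3) = -41.
The maximum over the interval is 293/3, attained at u = -5.

293/3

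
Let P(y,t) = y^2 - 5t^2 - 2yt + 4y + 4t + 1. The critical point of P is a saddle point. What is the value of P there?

∂P/∂y = 2y - 2t + 4 = 0 and ∂P/∂t = -2y - 10t + 4 = 0, so (y, t) = (-4/3, 2/3).
The Hessian has P_{yy} = 2, P_{tt} = -10, P_{yt} = -2, giving D = -24 < 0, so the point is a saddle point.
P(-4/3, 2/3) = -1/3.

-1/3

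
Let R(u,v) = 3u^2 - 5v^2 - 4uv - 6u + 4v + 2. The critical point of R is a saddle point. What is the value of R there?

-1

∂R/∂u = 6u - 4v - 6 = 0 and ∂R/∂v = -4u - 10v + 4 = 0, so (u, v) = (1, 0).
The Hessian has R_{uu} = 6, R_{vv} = -10, R_{uv} = -4, giving D = -76 < 0, so the point is a saddle point.
R(1, 0) = -1.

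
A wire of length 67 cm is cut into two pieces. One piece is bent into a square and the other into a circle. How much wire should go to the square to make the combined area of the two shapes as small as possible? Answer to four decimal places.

37.5266

Let x be the length used for the square. Square side x/4; circle radius (67−x)/(2π).
A(x) = (x/4)² + π·((67−x)/(2π))² = x²/16 + (67−x)²/(4π) for 0 ≤ x ≤ 67. A'(x) = x/8 − (67−x)/(2π) = 0 gives x = 4·67/(π+4) ≈ 37.5266.
A'' = 1/8 + 1/(2π) > 0, so this gives the minimum combined area; x ≈ 37.5266 cm to the square.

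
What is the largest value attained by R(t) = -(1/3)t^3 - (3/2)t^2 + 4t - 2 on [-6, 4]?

The derivative is -t^2 - 3t + 4, which vanishes at t = -4 and t = 1.
Candidates: R(-6) = -8, R(-4) = -62/3, R(1) = 1/6, R(4) = -94/3.
Hence the absolute maximum is 1/6 at t = 1.

1/6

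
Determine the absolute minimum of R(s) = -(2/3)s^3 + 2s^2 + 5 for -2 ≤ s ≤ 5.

-85/3

The derivative is -2s^2 + 4s, which vanishes at s = 0 and s = 2.
Compare values at every candidate in [-2, 5]: R(-2) = 55/3,  R(0) = 5,  R(2) = 23/3,  R(5) = -85/3.
Hence the absolute minimum is -85/3 at s = 5.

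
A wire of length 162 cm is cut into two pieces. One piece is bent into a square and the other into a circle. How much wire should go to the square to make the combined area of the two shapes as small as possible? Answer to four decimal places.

Let x be the length used for the square. Square side x/4; circle radius (162−x)/(2π).
A(x) = (x/4)² + π·((162−x)/(2π))² = x²/16 + (162−x)²/(4π) for 0 ≤ x ≤ 162. A'(x) = x/8 − (162−x)/(2π) = 0 gives x = 4·162/(π+4) ≈ 90.7361.
A'' = 1/8 + 1/(2π) > 0, so this gives the minimum combined area; x ≈ 90.7361 cm to the square.

90.7361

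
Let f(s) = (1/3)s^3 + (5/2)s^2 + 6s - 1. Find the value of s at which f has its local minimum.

-2

Critical points: f'(s) = s^2 + 5s + 6 vanishes at s = -3, -2.
f''(s) = 2s + 5. f''(-3) = -1 < 0 ⇒ local maximum; f''(-2) = 1 > 0 ⇒ local minimum.
The local minimum is f(-2) = -17/3.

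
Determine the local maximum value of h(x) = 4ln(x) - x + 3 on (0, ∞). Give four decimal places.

h'(x) = 4/x − 1 = 0 gives x = 4.
h''(x) = -4/x², which is negative for x > 0, so this is a local maximum.
h(4) = 4·ln(4) - 4 + 3 ≈ 4.5452.

4.5452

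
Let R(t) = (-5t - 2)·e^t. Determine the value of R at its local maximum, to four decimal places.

Differentiating with the product rule gives R'(t) = (-5t - 7)·e^t. Since e^t > 0, the only critical point is t = -7/5.
R''(-7/5) has the same sign as -5 < 0, so this is a local maximum.
R(-7/5) = (5)·e^(-7/5) ≈ 1.2330.

1.2330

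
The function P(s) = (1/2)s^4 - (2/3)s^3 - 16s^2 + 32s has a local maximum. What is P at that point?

95/6

P'(s) = 2s^3 - 2s^2 - 32s + 32 = 0 at s = -4, 1, 4.
P''(s) = 6s^2 - 4s - 32. P''(-4) = 80 > 0 ⇒ local minimum; P''(1) = -30 < 0 ⇒ local maximum; P''(4) = 48 > 0 ⇒ local minimum.
Thus P has its local maximum at s = 1, with value 95/6.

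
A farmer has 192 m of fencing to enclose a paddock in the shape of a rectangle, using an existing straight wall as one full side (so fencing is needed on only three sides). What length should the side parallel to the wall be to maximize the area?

96

Let the sides perpendicular to the wall have length x and the parallel side y, so 2x + y = 192 and the area is A = xy = x(192 − 2x).
A'(x) = 192 − 4x = 0 gives x = 48, and A''(x) = −4 < 0 confirms a maximum.
Then y = 192 − 2·48 = 96 and A = 4608.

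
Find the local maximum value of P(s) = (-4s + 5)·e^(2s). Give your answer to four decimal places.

P'(s) = (-4)·e^(2s) + (-4s + 5)·2·e^(2s) = (-8s + 6)·e^(2s). Since e^(2s) > 0, the only critical point is s = 3/4.
P''(3/4) has the same sign as -8 < 0, so this is a local maximum.
P(3/4) = (2)·e^(3/2) ≈ 8.9634.

8.9634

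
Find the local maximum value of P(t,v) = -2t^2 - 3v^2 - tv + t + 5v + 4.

∂P/∂t = -4t - v + 1 = 0 and ∂P/∂v = -t - 6v + 5 = 0, so (t, v) = (1/23, 19/23).
The Hessian has P_{tt} = -4, P_{vv} = -6, P_{tv} = -1, giving D = 23 > 0 with P_{tt} < 0, so the point is a local maximum.
P(1/23, 19/23) = 140/23.

140/23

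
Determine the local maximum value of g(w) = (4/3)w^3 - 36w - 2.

70

Critical points: g'(w) = 4w^2 - 36 vanishes at w = -3, 3.
Since g''(w) = 8w, we get g''(-3) = -24 < 0 ⇒ local maximum; g''(3) = 24 > 0 ⇒ local minimum.
Thus g has its local maximum at w = -3, with value 70.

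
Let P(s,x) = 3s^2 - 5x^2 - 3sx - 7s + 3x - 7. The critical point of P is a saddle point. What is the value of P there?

-764/69

∂P/∂s = 6s - 3x - 7 = 0 and ∂P/∂x = -3s - 10x + 3 = 0, so (s, x) = (79/69, -1/23).
The Hessian has P_{ss} = 6, P_{xx} = -10, P_{sx} = -3, giving D = -69 < 0, so the point is a saddle point.
P(79/69, -1/23) = -764/69.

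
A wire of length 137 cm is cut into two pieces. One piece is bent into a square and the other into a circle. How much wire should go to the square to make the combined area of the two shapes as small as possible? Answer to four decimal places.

Let x be the length used for the square. Square side x/4; circle radius (137−x)/(2π).
A(x) = (x/4)² + π·((137−x)/(2π))² = x²/16 + (137−x)²/(4π) for 0 ≤ x ≤ 137. A'(x) = x/8 − (137−x)/(2π) = 0 gives x = 4·137/(π+4) ≈ 76.7336.
A'' = 1/8 + 1/(2π) > 0, so this gives the minimum combined area; x ≈ 76.7336 cm to the square.

76.7336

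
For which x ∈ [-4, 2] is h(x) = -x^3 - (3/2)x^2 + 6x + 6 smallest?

-2

h'(x) = -3x^2 - 3x + 6, which vanishes at x = -2 and x = 1.
Evaluating at the critical points and endpoints: h(-4) = 22, h(-2) = -4, h(1) = 19/2, h(2) = 4.
The minimum over the interval is -4, attained at x = -2.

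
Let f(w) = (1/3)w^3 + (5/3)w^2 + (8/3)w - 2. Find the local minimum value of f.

-274/81

Critical points: f'(w) = w^2 + (10/3)w + 8/3 vanishes at w = -2, -4/3.
f''(w) = 2w + 10/3. f''(-2) = -2/3 < 0 ⇒ local maximum; f''(-4/3) = 2/3 > 0 ⇒ local minimum.
The local minimum is f(-4/3) = -274/81.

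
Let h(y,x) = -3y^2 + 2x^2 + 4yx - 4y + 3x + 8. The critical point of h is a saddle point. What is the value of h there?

373/40

∂h/∂y = -6y + 4x - 4 = 0 and ∂h/∂x = 4y + 4x + 3 = 0, so (y, x) = (-7/10, -1/20).
The Hessian has h_{yy} = -6, h_{xx} = 4, h_{yx} = 4, giving D = -40 < 0, so the point is a saddle point.
h(-7/10, -1/20) = 373/40.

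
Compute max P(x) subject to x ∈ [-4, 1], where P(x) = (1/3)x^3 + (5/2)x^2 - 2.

50/3

The derivative is x^2 + 5x, whose only zero in [-4, 1] is x = 0.
Compare values at every candidate in [-4, 1]: P(-4) = 50/3; P(0) = -2; P(1) = 5/6.
So the maximum is P(-4) = 50/3.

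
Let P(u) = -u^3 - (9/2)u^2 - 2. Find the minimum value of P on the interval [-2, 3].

Differentiating, P'(u) = -3u^2 - 9u; whose only zero in [-2, 3] is u = 0.
Evaluating at the critical points and endpoints: P(-2) = -12, P(0) = -2, P(3) = -139/2.
Hence the absolute minimum is -139/2 at u = 3.

-139/2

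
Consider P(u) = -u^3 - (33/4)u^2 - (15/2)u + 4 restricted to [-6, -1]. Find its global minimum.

-159/4

Differentiating, P'(u) = -3u^2 - (33/2)u - 15/2; whose only zero in [-6, -1] is u = -5.
Candidates: P(-6) = -32, P(-5) = -159/4, P(-1) = 17/4.
Hence the absolute minimum is -159/4 at u = -5.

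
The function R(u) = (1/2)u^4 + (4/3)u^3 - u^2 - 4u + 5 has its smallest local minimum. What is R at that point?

11/6

R'(u) = 2u^3 + 4u^2 - 2u - 4 = 0 at u = -2, -1, 1.
Second-derivative test with R''(u) = 6u^2 + 8u - 2: R''(-2) = 6 > 0 ⇒ local minimum; R''(-1) = -4 < 0 ⇒ local maximum; R''(1) = 12 > 0 ⇒ local minimum.
So the smallest local minimum value is R(1) = 11/6.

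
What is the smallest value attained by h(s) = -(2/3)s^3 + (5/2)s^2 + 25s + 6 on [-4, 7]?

-731/24

Differentiating, h'(s) = -2s^2 + 5s + 25; which vanishes at s = -5/2 and s = 5.
Evaluating at the critical points and endpoints: h(-4) = -34/3, h(-5/2) = -731/24, h(5) = 661/6, h(7) = 449/6.
Hence the absolute minimum is -731/24 at s = -5/2.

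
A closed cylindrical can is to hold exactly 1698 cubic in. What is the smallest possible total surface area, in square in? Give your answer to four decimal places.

787.9034

With radius r and height h, πr²h = 1698 so h = 1698/(πr²), and S(r) = 2πr² + 2πrh = 2πr² + 2·1698/r.
S'(r) = 4πr − 2·1698/r² = 0 ⇒ r³ = 1698/(2π), so r ≈ 6.4653 and h = 2r ≈ 12.9305.
S''(r) = 4π + 4·1698/r³ > 0, so this is the minimum; S ≈ 787.9034.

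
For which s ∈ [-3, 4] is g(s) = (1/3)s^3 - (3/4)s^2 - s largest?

Differentiating, g'(s) = s^2 - (3/2)s - 1; which vanishes at s = -1/2 and s = 2.
Candidates: g(-3) = -51/4, g(-1/2) = 13/48, g(2) = -7/3, g(4) = 16/3.
Hence the absolute maximum is 16/3 at s = 4.

4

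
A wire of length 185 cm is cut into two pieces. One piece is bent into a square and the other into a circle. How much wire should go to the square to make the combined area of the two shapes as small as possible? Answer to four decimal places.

Let x be the length used for the square. Square side x/4; circle radius (185−x)/(2π).
A(x) = (x/4)² + π·((185−x)/(2π))² = x²/16 + (185−x)²/(4π) for 0 ≤ x ≤ 185. A'(x) = x/8 − (185−x)/(2π) = 0 gives x = 4·185/(π+4) ≈ 103.6183.
A'' = 1/8 + 1/(2π) > 0, so this gives the minimum combined area; x ≈ 103.6183 cm to the square.

103.6183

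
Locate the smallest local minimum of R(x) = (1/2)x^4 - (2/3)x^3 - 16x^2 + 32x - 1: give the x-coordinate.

R'(x) = 2x^3 - 2x^2 - 32x + 32 = 0 at x = -4, 1, 4.
Since R''(x) = 6x^2 - 4x - 32, we get R''(-4) = 80 > 0 ⇒ local minimum; R''(1) = -30 < 0 ⇒ local maximum; R''(4) = 48 > 0 ⇒ local minimum.
The smallest local minimum is R(-4) = -643/3.

-4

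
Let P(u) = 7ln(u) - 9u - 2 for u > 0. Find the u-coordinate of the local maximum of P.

7/9

P'(u) = 7/u − 9 = 0 gives u = 7/9.
P''(u) = -7/u², which is negative for u > 0, so this is a local maximum.
P(7/9) = 7·ln(7/9) - 7 - 2 ≈ -10.7592.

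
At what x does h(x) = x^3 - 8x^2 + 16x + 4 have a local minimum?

4

h'(x) = 3x^2 - 16x + 16. Setting h'(x) = 0 gives x ∈ {4/3, 4}.
Second-derivative test with h''(x) = 6x - 16: h''(4/3) = -8 < 0 ⇒ local maximum; h''(4) = 8 > 0 ⇒ local minimum.
Thus h has its local minimum at x = 4, with value 4.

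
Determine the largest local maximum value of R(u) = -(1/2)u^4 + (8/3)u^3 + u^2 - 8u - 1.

R'(u) = -2u^3 + 8u^2 + 2u - 8. Setting R'(u) = 0 gives u ∈ {-1, 1, 4}.
Since R''(u) = -6u^2 + 16u + 2, we get R''(-1) = -20 < 0 ⇒ local maximum; R''(1) = 12 > 0 ⇒ local minimum; R''(4) = -30 < 0 ⇒ local maximum.
So the largest local maximum value is R(4) = 77/3.

77/3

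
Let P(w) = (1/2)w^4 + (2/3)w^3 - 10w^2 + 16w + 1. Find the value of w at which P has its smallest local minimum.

-4

P'(w) = 2w^3 + 2w^2 - 20w + 16 = 0 at w = -4, 1, 2.
Second-derivative test with P''(w) = 6w^2 + 4w - 20: P''(-4) = 60 > 0 ⇒ local minimum; P''(1) = -10 < 0 ⇒ local maximum; P''(2) = 12 > 0 ⇒ local minimum.
So the smallest local minimum value is P(-4) = -413/3.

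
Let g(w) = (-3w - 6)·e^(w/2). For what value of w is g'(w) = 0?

-4

g'(w) = (-3)·e^(w/2) + (-3w - 6)·(1/2)·e^(w/2) = (-(3/2)w - 6)·e^(w/2). Since e^(w/2) > 0, the only critical point is w = -4.
g''(-4) has the same sign as -3/2 < 0, so this is a local maximum.
g(-4) = (6)·e^(-2) ≈ 0.8120.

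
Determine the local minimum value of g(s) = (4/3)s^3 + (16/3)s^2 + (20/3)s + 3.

1/3

g'(s) = 4s^2 + (32/3)s + 20/3. Setting g'(s) = 0 gives s ∈ {-5/3, -1}.
Since g''(s) = 8s + 32/3, we get g''(-5/3) = -8/3 < 0 ⇒ local maximum; g''(-1) = 8/3 > 0 ⇒ local minimum.
So the local minimum value is g(-1) = 1/3.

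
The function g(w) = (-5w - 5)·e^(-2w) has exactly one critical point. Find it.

-1/2

g'(w) = (-5)·e^(-2w) + (-5w - 5)·(-2)·e^(-2w) = (10w + 5)·e^(-2w). Since e^(-2w) > 0, the only critical point is w = -1/2.
g''(-1/2) has the same sign as 10 > 0, so this is a local minimum.
g(-1/2) = (-5/2)·e^(1) ≈ -6.7957.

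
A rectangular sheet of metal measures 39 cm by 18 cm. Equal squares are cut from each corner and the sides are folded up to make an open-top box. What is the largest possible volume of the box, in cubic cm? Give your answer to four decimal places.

1241.2173

With cut size x, the volume is V(x) = x(39 − 2x)(18 − 2x) for 0 < x < 9.
V'(x) = 12x^2 − 228x + 702. Setting V'(x) = 0 gives x ≈ 3.8653 (the root in (0, 9)).
V''(x) = 24x − 228 is negative there, so this is the maximum; V ≈ 1241.2173.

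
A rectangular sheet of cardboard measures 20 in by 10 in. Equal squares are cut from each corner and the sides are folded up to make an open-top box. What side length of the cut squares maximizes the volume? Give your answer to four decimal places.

2.1132

With cut size x, the volume is V(x) = x(20 − 2x)(10 − 2x) for 0 < x < 5.
V'(x) = 12x^2 − 120x + 200. Setting V'(x) = 0 gives x ≈ 2.1132 (the root in (0, 5)).
V''(x) = 24x − 120 is negative there, so this is the maximum; V ≈ 192.4501.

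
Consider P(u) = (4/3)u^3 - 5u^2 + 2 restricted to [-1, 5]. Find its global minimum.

-101/12

Differentiating, P'(u) = 4u^2 - 10u; which vanishes at u = 0 and u = 5/2.
Compare values at every candidate in [-1, 5]: P(-1) = -13/3,  P(0) = 2,  P(5/2) = -101/12,  P(5) = 131/3.
So the minimum is P(5/2) = -101/12.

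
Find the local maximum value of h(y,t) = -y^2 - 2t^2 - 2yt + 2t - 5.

∂h/∂y = -2y - 2t = 0 and ∂h/∂t = -2y - 4t + 2 = 0, so (y, t) = (-1, 1).
The Hessian has h_{yy} = -2, h_{tt} = -4, h_{yt} = -2, giving D = 4 > 0 with h_{yy} < 0, so the point is a local maximum.
h(-1, 1) = -4.

-4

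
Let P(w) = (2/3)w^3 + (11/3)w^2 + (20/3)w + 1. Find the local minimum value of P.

P'(w) = 2w^2 + (22/3)w + 20/3 = 0 at w = -2, -5/3.
Since P''(w) = 4w + 22/3, we get P''(-2) = -2/3 < 0 ⇒ local maximum; P''(-5/3) = 2/3 > 0 ⇒ local minimum.
Thus P has its local minimum at w = -5/3, with value -244/81.

-244/81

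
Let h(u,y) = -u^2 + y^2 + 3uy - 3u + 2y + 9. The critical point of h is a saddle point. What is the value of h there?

∂h/∂u = -2u + 3y - 3 = 0 and ∂h/∂y = 3u + 2y + 2 = 0, so (u, y) = (-12/13, 5/13).
The Hessian has h_{uu} = -2, h_{yy} = 2, h_{uy} = 3, giving D = -13 < 0, so the point is a saddle point.
h(-12/13, 5/13) = 140/13.

140/13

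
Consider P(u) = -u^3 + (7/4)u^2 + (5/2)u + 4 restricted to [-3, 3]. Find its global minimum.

The derivative is -3u^2 + (7/2)u + 5/2, which vanishes at u = -1/2 and u = 5/3.
Candidates: P(-3) = 157/4,  P(-1/2) = 53/16,  P(5/3) = 907/108,  P(3) = 1/4.
So the minimum is P(3) = 1/4.

1/4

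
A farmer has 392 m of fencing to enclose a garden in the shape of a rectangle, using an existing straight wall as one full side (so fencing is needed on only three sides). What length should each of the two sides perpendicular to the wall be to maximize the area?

Let the sides perpendicular to the wall have length x and the parallel side y, so 2x + y = 392 and the area is A = xy = x(392 − 2x).
A'(x) = 392 − 4x = 0 gives x = 98, and A''(x) = −4 < 0 confirms a maximum.
Then y = 392 − 2·98 = 196 and A = 19208.

98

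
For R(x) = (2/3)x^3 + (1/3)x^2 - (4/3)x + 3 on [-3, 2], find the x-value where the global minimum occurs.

-3

R'(x) = 2x^2 + (2/3)x - 4/3, which vanishes at x = -1 and x = 2/3.
Candidates: R(-3) = -8,  R(-1) = 4,  R(2/3) = 199/81,  R(2) = 7.
So the minimum is R(-3) = -8.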